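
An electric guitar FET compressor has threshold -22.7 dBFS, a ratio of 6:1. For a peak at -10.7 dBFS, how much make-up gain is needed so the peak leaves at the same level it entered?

The peak compresses to -22.7 + 12/6 = -20.7 dBFS.
To reach -10.7 dBFS requires -10.7 − (-20.7) = 10 dB of make-up.

10 dB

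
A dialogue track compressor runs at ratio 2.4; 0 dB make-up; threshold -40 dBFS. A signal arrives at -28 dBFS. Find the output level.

The input is 12 dB above the -40 dBFS threshold.
At 2.4:1 the overshoot is divided by 2.4, leaving 5 dB above threshold.
Output = -40 + 5 = -35 dBFS.

-35 dBFS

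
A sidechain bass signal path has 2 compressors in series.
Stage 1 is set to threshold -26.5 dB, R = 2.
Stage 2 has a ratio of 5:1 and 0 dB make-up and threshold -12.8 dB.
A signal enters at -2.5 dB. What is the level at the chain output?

-14.5 dB

Stage 1: 24 dB above -26.5 dB, reduced 2:1 to 12 dB above → -14.5 dB.
Stage 2: below threshold (-14.5 ≤ -12.8); passes unchanged; output -14.5 dB.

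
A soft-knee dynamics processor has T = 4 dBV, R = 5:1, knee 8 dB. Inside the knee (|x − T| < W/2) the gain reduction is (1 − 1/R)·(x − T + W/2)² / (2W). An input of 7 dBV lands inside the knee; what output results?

4.55 dBV

x − T + W/2 = 7 − 4 + 4 = 7.
GR = (1 − 1/5) × 7² / 16 = 0.8 × 49 / 16 = 2.45 dB.
Output = 7 − 2.45 = 4.55 dBV.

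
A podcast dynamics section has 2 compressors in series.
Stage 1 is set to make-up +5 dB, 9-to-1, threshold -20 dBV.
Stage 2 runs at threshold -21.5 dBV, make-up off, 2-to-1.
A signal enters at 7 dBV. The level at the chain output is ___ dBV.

Stage 1: 7 dBV is 27 dB over -20 dBV; at 9:1 that becomes 3 dB over, giving -17 dBV; +5 dB make-up → -12 dBV.
Stage 2: -12 dBV is 9.5 dB over -21.5 dBV; at 2:1 that becomes 4.75 dB over, giving -16.75 dBV.

-16.75 dBV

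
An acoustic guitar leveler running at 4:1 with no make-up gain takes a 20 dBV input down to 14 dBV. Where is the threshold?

12 dBV

Gain reduction = 20 − 14 = 6 dB; output overshoot = GR / (R − 1) = 6 / 3 = 2 dB.
Threshold = output − output overshoot = 14 − 2 = 12 dBV.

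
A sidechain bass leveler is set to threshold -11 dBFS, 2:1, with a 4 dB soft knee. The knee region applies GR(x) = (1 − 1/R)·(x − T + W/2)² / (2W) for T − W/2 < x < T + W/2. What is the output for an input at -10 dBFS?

-10.5625 dBFS

x − T + W/2 = -10 − (-11) + 2 = 3.
GR = (1 − 1/2) × 3² / 8 = 0.5 × 9 / 8 = 0.5625 dB.
Output = -10 − 0.5625 = -10.5625 dBFS.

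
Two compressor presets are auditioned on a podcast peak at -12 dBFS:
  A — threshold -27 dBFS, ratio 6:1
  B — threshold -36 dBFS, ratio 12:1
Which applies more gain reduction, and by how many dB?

B, by 9.5 dB

A: GR = 15 − 15/6 = 12.5 dB.
B: GR = 24 − 24/12 = 22 dB.
B applies 9.5 dB more gain reduction.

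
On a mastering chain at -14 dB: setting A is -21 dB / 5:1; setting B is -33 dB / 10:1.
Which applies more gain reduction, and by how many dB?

B, by 11.5 dB

A: GR = 7 − 7/5 = 5.6 dB.
B: GR = 19 − 19/10 = 17.1 dB.
B applies 11.5 dB more gain reduction.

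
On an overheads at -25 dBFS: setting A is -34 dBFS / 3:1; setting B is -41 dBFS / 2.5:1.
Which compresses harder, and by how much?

A: 9 dB over, compressed to 3 dB over, so 6 dB of GR.
B: 16 dB over, compressed to 6.4 dB over, so 9.6 dB of GR.
Difference: 3.6 dB in favour of B.

B, by 3.6 dB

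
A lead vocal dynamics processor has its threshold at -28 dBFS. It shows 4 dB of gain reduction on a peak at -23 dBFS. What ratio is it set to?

Input overshoot = -23 − (-28) = 5 dB.
Output overshoot = 5 − 4 = 1 dB.
Ratio = input overshoot / output overshoot = 5 / 1 = 5.

5:1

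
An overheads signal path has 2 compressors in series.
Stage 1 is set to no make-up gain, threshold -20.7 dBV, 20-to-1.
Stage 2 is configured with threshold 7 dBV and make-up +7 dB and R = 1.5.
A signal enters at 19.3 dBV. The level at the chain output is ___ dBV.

Stage 1: 19.3 dBV is 40 dB over -20.7 dBV; at 20:1 that becomes 2 dB over, giving -18.7 dBV.
Stage 2: below threshold (-18.7 ≤ 7); passes unchanged; make-up brings it to -11.7 dBV.

-11.7 dBV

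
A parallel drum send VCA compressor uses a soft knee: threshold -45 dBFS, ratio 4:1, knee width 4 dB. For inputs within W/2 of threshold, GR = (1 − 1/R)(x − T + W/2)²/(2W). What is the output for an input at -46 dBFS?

x − T + W/2 = -46 − (-45) + 2 = 1.
GR = (1 − 1/4) × 1² / 8 = 0.75 × 1 / 8 = 0.09375 dB.
Output = -46 − 0.09375 = -46.09375 dBFS.

-46.09375 dBFS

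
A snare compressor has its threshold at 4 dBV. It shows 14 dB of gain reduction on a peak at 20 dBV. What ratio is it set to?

Input overshoot = 20 − 4 = 16 dB.
Output overshoot = 16 − 14 = 2 dB.
Ratio = input overshoot / output overshoot = 16 / 2 = 8.

8:1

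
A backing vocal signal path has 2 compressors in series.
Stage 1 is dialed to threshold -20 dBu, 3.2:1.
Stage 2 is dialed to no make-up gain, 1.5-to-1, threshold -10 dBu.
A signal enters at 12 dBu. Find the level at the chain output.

Stage 1: 12 dBu is 32 dB over -20 dBu; at 3.2:1 that becomes 10 dB over, giving -10 dBu.
Stage 2: -10 dBu ≤ -10 dBu, so stage 2 doesn't engage; output -10 dBu.

-10 dBu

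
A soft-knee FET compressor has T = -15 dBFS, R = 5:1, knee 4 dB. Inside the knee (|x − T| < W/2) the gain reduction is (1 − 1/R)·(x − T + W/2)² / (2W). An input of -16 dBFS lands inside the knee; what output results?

x − T + W/2 = -16 − (-15) + 2 = 1.
GR = (1 − 1/5) × 1² / 8 = 0.8 × 1 / 8 = 0.1 dB.
Output = -16 − 0.1 = -16.1 dBFS.

-16.1 dBFS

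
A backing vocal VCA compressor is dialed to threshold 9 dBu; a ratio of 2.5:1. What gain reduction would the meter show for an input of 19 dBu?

The signal is 10 dB above threshold.
At 2.5:1, output sits 10/2.5 = 4 dB above threshold.
So the signal is attenuated by 10 − 4 = 6 dB.

6 dB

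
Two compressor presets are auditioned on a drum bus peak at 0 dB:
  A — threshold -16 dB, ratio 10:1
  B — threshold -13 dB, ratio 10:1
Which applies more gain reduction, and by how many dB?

A, by 2.7 dB

A: GR = 16 − 16/10 = 14.4 dB.
B: GR = 13 − 13/10 = 11.7 dB.
A reduces 2.7 dB more.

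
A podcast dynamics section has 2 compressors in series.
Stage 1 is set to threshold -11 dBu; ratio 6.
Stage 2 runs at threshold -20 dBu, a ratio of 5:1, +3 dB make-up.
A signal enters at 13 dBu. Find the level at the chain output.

Stage 1: overshoot 24 dB → 24/6 = 4 dB → -7 dBu.
Stage 2: 13 dB above -20 dBu, reduced 5:1 to 2.6 dB above → -17.4 dBu; +3 dB make-up → -14.4 dBu.

-14.4 dBu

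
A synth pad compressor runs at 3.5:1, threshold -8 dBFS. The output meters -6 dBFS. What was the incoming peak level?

That's 2 dB above the -8 dBFS threshold.
Before 3.5:1 compression the overshoot was 2 × 3.5 = 7 dB, so input = -8 + 7 = -1 dBFS.

-1 dBFS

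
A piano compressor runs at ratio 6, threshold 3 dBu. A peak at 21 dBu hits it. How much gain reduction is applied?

Overshoot = 21 − 3 = 18 dB.
A 6:1 ratio leaves 3 dB of that excess.
Gain reduction = 18 − 3 = 15 dB.

15 dB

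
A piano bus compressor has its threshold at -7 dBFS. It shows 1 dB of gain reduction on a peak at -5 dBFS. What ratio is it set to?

Input overshoot = -5 − (-7) = 2 dB.
Output overshoot = 2 − 1 = 1 dB.
Ratio = input overshoot / output overshoot = 2 / 1 = 2.

2:1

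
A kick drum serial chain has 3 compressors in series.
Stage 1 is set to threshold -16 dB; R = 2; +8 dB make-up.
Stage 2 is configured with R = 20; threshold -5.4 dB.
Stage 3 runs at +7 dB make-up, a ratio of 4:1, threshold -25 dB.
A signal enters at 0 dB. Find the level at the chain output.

Stage 1: 16 dB above -16 dB, reduced 2:1 to 8 dB above → -8 dB; +8 dB make-up → 0 dB.
Stage 2: 5.4 dB above -5.4 dB, reduced 20:1 to 0.27 dB above → -5.13 dB.
Stage 3: 19.87 dB above -25 dB, reduced 4:1 to 4.9675 dB above → -20.0325 dB; +7 dB make-up → -13.0325 dB.

-13.0325 dB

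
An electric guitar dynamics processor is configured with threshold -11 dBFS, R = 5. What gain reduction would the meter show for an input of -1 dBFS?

The signal is 10 dB above threshold.
After 5:1 compression the overshoot becomes 10/5 = 2 dB.
GR = overshoot in − overshoot out = 10 − 2 = 8 dB.

8 dB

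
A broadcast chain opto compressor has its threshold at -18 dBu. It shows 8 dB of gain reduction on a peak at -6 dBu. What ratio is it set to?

Input overshoot = -6 − (-18) = 12 dB.
Output overshoot = 12 − 8 = 4 dB.
Ratio = input overshoot / output overshoot = 12 / 4 = 3.

3:1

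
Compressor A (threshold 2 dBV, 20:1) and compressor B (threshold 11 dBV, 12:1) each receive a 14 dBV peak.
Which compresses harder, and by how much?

A, by 8.65 dB

A: overshoot 12 dB → output overshoot 0.6 dB → GR 11.4 dB.
B: overshoot 3 dB → output overshoot 0.25 dB → GR 2.75 dB.
Difference: 8.65 dB in favour of A.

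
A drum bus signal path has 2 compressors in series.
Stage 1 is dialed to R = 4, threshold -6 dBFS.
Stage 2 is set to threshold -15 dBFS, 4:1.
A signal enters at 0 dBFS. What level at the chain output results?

-12.375 dBFS

Stage 1: 6 dB above -6 dBFS, reduced 4:1 to 1.5 dB above → -4.5 dBFS.
Stage 2: overshoot 10.5 dB → 10.5/4 = 2.625 dB → -12.375 dBFS.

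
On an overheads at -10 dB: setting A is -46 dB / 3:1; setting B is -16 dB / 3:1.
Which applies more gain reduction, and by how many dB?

A, by 20 dB

A: overshoot 36 dB → output overshoot 12 dB → GR 24 dB.
B: overshoot 6 dB → output overshoot 2 dB → GR 4 dB.
A applies 20 dB more gain reduction.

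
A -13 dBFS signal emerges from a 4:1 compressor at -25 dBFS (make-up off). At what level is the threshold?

-29 dBFS

Gain reduction = -13 − (-25) = 12 dB; output overshoot = GR / (R − 1) = 12 / 3 = 4 dB.
Threshold = output − output overshoot = -25 − 4 = -29 dBFS.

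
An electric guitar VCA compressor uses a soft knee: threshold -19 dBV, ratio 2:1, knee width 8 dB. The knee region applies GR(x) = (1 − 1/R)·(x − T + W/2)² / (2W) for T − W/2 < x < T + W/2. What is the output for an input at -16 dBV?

x − T + W/2 = -16 − (-19) + 4 = 7.
GR = (1 − 1/2) × 7² / 16 = 0.5 × 49 / 16 = 1.53125 dB.
Output = -16 − 1.53125 = -17.53125 dBV.

-17.53125 dBV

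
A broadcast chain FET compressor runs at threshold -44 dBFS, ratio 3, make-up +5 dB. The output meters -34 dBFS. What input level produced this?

-29 dBFS

Remove make-up: -34 − 5 = -39 dBFS.
The compressed level sits -39 − (-44) = 5 dB over threshold.
Before 3:1 compression the overshoot was 5 × 3 = 15 dB, so input = -44 + 15 = -29 dBFS.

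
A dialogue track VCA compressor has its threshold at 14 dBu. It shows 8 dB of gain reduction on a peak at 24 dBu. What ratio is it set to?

Input overshoot = 24 − 14 = 10 dB.
Output overshoot = 10 − 8 = 2 dB.
Ratio = input overshoot / output overshoot = 10 / 2 = 5.

5:1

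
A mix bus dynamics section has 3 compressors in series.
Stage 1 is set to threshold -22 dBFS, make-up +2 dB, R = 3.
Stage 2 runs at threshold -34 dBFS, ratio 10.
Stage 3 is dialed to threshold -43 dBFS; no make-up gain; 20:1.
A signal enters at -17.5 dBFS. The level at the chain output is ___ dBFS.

-42.4725 dBFS

Stage 1: 4.5 dB above -22 dBFS, reduced 3:1 to 1.5 dB above → -20.5 dBFS; +2 dB make-up → -18.5 dBFS.
Stage 2: 15.5 dB above -34 dBFS, reduced 10:1 to 1.55 dB above → -32.45 dBFS.
Stage 3: -32.45 dBFS is 10.55 dB over -43 dBFS; at 20:1 that becomes 0.5275 dB over, giving -42.4725 dBFS.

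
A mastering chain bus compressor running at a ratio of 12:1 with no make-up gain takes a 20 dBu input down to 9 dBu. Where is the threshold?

8 dBu

Let T be the threshold. Output overshoot = (input overshoot)/R, so 9 − T = (20 − T)/12.
12·(9 − T) = 20 − T → 11·T = 108 − 20 = 88.
T = 88/11 = 8 dBu.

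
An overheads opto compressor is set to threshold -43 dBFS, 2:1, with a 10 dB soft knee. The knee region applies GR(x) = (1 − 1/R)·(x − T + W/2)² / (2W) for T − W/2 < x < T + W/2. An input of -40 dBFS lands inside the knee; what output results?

-41.6 dBFS

x − T + W/2 = -40 − (-43) + 5 = 8.
GR = (1 − 1/2) × 8² / 20 = 0.5 × 64 / 20 = 1.6 dB.
Output = -40 − 1.6 = -41.6 dBFS.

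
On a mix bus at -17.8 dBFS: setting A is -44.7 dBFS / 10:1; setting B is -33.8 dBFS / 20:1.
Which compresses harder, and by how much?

A, by 9.01 dB

A: GR = 26.9 − 26.9/10 = 24.21 dB.
B: GR = 16 − 16/20 = 15.2 dB.
A reduces 9.01 dB more.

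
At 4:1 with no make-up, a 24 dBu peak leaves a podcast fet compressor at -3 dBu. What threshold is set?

-12 dBu

Let T be the threshold. Output overshoot = (input overshoot)/R, so -3 − T = (24 − T)/4.
4·(-3 − T) = 24 − T → 3·T = -12 − 24 = -36.
T = -36/3 = -12 dBu.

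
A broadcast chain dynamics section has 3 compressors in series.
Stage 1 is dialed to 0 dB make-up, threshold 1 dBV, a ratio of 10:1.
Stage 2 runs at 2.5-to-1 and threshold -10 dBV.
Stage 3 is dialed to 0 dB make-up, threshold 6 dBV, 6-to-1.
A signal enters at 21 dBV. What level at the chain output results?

-4.8 dBV

Stage 1: overshoot 20 dB → 20/10 = 2 dB → 3 dBV.
Stage 2: overshoot 13 dB → 13/2.5 = 5.2 dB → -4.8 dBV.
Stage 3: below threshold (-4.8 ≤ 6); passes unchanged; output -4.8 dBV.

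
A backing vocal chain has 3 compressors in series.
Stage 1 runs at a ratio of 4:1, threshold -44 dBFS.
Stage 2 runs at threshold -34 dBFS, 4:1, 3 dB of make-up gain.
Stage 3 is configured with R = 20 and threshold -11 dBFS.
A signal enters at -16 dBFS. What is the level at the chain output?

-34 dBFS

Stage 1: -16 dBFS is 28 dB over -44 dBFS; at 4:1 that becomes 7 dB over, giving -37 dBFS.
Stage 2: -37 dBFS is at or below the -34 dBFS threshold — no compression; make-up brings it to -34 dBFS.
Stage 3: below threshold (-34 ≤ -11); passes unchanged; output -34 dBFS.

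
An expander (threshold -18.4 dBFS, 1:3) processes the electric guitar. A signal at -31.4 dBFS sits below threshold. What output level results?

Undershoot = (-18.4) − (-31.4) = 13 dB.
At 1:3, that expands to 39 dB under threshold.
Output = -18.4 − 39 = -57.4 dBFS.

-57.4 dBFS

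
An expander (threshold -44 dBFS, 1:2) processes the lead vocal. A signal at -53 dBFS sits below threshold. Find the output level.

-62 dBFS

Below threshold, a 1:2 expander applies gain = (2−1)×(T − x) of attenuation.
(2−1) × 9 = 9 dB, so output = -53 − 9 = -62 dBFS.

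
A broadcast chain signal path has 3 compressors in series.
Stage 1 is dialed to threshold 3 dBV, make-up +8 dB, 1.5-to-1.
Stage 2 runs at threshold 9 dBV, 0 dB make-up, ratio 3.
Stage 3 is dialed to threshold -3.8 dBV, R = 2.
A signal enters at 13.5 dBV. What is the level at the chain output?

4.1 dBV

Stage 1: overshoot 10.5 dB → 10.5/1.5 = 7 dB → 10 dBV; +8 dB make-up → 18 dBV.
Stage 2: 9 dB above 9 dBV, reduced 3:1 to 3 dB above → 12 dBV.
Stage 3: overshoot 15.8 dB → 15.8/2 = 7.9 dB → 4.1 dBV.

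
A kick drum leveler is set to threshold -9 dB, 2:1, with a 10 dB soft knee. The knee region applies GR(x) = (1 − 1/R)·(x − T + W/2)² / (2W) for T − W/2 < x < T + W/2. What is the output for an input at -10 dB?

-10.4 dB

x − T + W/2 = -10 − (-9) + 5 = 4.
GR = (1 − 1/2) × 4² / 20 = 0.5 × 16 / 20 = 0.4 dB.
Output = -10 − 0.4 = -10.4 dB.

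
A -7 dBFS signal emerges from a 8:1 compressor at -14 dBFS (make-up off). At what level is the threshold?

-15 dBFS

Let T be the threshold. Output overshoot = (input overshoot)/R, so -14 − T = (-7 − T)/8.
8·(-14 − T) = -7 − T → 7·T = -112 − (-7) = -105.
T = -105/7 = -15 dBFS.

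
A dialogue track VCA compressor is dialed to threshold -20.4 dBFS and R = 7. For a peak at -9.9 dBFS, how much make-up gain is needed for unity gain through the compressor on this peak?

9 dB

Overshoot 10.5 dB → 10.5/7 = 1.5 dB after compression, so the compressed level is -20.4 + 1.5 = -18.9 dBFS.
Make-up = target − compressed = -9.9 − (-18.9) = 9 dB.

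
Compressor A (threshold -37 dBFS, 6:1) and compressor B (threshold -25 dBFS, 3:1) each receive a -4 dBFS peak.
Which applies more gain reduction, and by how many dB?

A: 33 dB over, compressed to 5.5 dB over, so 27.5 dB of GR.
B: 21 dB over, compressed to 7 dB over, so 14 dB of GR.
Difference: 13.5 dB in favour of A.

A, by 13.5 dB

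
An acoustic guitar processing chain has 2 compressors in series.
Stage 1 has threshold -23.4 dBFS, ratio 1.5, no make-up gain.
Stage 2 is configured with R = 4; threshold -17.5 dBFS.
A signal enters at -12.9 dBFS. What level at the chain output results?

-17.225 dBFS

Stage 1: 10.5 dB above -23.4 dBFS, reduced 1.5:1 to 7 dB above → -16.4 dBFS.
Stage 2: 1.1 dB above -17.5 dBFS, reduced 4:1 to 0.275 dB above → -17.225 dBFS.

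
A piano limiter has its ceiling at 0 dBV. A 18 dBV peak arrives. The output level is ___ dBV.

At ∞:1, everything above 0 dBV is held at the ceiling.

0 dBV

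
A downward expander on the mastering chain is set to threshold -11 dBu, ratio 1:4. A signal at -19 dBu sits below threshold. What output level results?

-43 dBu

The input is 8 dB below the -11 dBu threshold.
A 1:4 expander multiplies undershoot by 4: 8 × 4 = 32 dB below threshold.
Output = -11 − 32 = -43 dBu.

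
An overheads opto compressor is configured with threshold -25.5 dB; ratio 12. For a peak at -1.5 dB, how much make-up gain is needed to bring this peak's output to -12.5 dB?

11 dB

The peak compresses to -25.5 + 24/12 = -23.5 dB.
To reach -12.5 dB requires -12.5 − (-23.5) = 11 dB of make-up.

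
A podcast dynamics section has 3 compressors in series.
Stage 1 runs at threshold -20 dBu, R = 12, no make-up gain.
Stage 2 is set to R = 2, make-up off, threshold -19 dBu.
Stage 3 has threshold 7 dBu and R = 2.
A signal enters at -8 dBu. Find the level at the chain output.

-19 dBu

Stage 1: -8 dBu is 12 dB over -20 dBu; at 12:1 that becomes 1 dB over, giving -19 dBu.
Stage 2: -19 dBu ≤ -19 dBu, so stage 2 doesn't engage; output -19 dBu.
Stage 3: below threshold (-19 ≤ 7); passes unchanged; output -19 dBu.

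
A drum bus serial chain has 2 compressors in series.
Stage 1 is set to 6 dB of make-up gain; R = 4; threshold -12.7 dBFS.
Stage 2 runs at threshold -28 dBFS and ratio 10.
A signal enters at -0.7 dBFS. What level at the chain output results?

-25.57 dBFS

Stage 1: -0.7 dBFS is 12 dB over -12.7 dBFS; at 4:1 that becomes 3 dB over, giving -9.7 dBFS; +6 dB make-up → -3.7 dBFS.
Stage 2: 24.3 dB above -28 dBFS, reduced 10:1 to 2.43 dB above → -25.57 dBFS.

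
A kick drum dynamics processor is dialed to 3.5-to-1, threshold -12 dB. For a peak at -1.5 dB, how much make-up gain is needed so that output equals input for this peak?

Without make-up, output = threshold + overshoot/3.5 = -12 + 3 = -9 dB.
Gap to target: 7.5 dB.

7.5 dB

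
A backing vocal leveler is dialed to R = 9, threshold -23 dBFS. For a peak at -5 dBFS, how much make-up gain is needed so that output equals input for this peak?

16 dB

Overshoot 18 dB → 18/9 = 2 dB after compression, so the compressed level is -23 + 2 = -21 dBFS.
Make-up = target − compressed = -5 − (-21) = 16 dB.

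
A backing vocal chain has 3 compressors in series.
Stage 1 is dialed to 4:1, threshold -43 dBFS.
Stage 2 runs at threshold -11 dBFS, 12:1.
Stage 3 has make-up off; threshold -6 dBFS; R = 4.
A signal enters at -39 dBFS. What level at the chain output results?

-42 dBFS

Stage 1: -39 dBFS is 4 dB over -43 dBFS; at 4:1 that becomes 1 dB over, giving -42 dBFS.
Stage 2: -42 dBFS is at or below the -11 dBFS threshold — no compression; output -42 dBFS.
Stage 3: below threshold (-42 ≤ -6); passes unchanged; output -42 dBFS.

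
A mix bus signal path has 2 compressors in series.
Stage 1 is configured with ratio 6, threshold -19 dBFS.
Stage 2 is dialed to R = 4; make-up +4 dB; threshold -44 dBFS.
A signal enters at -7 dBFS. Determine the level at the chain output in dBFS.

Stage 1: overshoot 12 dB → 12/6 = 2 dB → -17 dBFS.
Stage 2: -17 dBFS is 27 dB over -44 dBFS; at 4:1 that becomes 6.75 dB over, giving -37.25 dBFS; +4 dB make-up → -33.25 dBFS.

-33.25 dBFS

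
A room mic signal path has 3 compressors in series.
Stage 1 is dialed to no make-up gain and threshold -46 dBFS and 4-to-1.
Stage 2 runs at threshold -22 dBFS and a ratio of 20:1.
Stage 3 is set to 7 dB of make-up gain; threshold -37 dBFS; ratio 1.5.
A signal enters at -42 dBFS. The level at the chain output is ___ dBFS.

Stage 1: -42 dBFS is 4 dB over -46 dBFS; at 4:1 that becomes 1 dB over, giving -45 dBFS.
Stage 2: -45 dBFS is at or below the -22 dBFS threshold — no compression; output -45 dBFS.
Stage 3: -45 dBFS is at or below the -37 dBFS threshold — no compression; make-up brings it to -38 dBFS.

-38 dBFS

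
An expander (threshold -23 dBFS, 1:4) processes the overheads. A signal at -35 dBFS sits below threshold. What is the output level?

-71 dBFS

Below threshold, a 1:4 expander applies gain = (4−1)×(T − x) of attenuation.
(4−1) × 12 = 36 dB, so output = -35 − 36 = -71 dBFS.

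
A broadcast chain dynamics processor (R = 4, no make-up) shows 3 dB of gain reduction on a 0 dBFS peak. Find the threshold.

-4 dBFS

Gain reduction = 0 − (-3) = 3 dB; output overshoot = GR / (R − 1) = 3 / 3 = 1 dB.
Threshold = output − output overshoot = -3 − 1 = -4 dBFS.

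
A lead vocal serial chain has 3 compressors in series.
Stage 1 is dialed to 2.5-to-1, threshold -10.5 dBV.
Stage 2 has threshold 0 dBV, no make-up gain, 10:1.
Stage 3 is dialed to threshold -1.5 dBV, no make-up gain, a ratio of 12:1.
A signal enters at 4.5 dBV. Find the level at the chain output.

Stage 1: 15 dB above -10.5 dBV, reduced 2.5:1 to 6 dB above → -4.5 dBV.
Stage 2: below threshold (-4.5 ≤ 0); passes unchanged; output -4.5 dBV.
Stage 3: below threshold (-4.5 ≤ -1.5); passes unchanged; output -4.5 dBV.

-4.5 dBV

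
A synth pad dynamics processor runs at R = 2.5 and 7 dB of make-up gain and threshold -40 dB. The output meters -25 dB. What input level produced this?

Before make-up, the level was -25 − 7 = -32 dB.
That's 8 dB above the -40 dB threshold.
Before 2.5:1 compression the overshoot was 8 × 2.5 = 20 dB, so input = -40 + 20 = -20 dB.

-20 dB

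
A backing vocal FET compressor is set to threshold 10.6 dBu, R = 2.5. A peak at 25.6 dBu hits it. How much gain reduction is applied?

9 dB

25.6 dBu exceeds the threshold by 15 dB.
After 2.5:1 compression the overshoot becomes 15/2.5 = 6 dB.
So the signal is attenuated by 15 − 6 = 9 dB.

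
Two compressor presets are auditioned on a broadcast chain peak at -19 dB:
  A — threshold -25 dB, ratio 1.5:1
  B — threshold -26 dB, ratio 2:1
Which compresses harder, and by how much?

A: 6 dB over, compressed to 4 dB over, so 2 dB of GR.
B: 7 dB over, compressed to 3.5 dB over, so 3.5 dB of GR.
Difference: 1.5 dB in favour of B.

B, by 1.5 dB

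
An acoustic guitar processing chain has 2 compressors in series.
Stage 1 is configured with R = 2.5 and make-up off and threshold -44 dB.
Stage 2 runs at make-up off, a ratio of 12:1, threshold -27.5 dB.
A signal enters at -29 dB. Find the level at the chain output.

Stage 1: overshoot 15 dB → 15/2.5 = 6 dB → -38 dB.
Stage 2: -38 dB ≤ -27.5 dB, so stage 2 doesn't engage; output -38 dB.

-38 dB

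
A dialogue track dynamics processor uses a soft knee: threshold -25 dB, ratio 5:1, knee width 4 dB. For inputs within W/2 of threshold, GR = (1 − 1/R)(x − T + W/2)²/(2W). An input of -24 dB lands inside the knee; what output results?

-24.9 dB

x − T + W/2 = -24 − (-25) + 2 = 3.
GR = (1 − 1/5) × 3² / 8 = 0.8 × 9 / 8 = 0.9 dB.
Output = -24 − 0.9 = -24.9 dB.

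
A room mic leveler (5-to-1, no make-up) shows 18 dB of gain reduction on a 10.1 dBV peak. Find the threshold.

-12.4 dBV

Input is 22.5 dB above T (since output overshoot × R = input overshoot: (-7.9 − T)·5 = 10.1 − T gives T = -12.4 dBV).
Check: -12.4 + (10.1 − (-12.4))/5 = -12.4 + 4.5 = -7.9 dBV. ✓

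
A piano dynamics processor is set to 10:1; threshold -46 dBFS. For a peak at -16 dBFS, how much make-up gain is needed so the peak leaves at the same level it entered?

27 dB

Without make-up, output = threshold + overshoot/10 = -46 + 3 = -43 dBFS.
Gap to target: 27 dB.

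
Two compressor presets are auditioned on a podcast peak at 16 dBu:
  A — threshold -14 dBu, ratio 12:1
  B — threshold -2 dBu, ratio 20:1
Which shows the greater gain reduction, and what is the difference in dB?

A, by 10.4 dB

A: GR = 30 − 30/12 = 27.5 dB.
B: GR = 18 − 18/20 = 17.1 dB.
Difference: 10.4 dB in favour of A.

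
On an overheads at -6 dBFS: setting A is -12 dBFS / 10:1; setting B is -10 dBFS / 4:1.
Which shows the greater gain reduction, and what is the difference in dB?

A, by 2.4 dB

A: overshoot 6 dB → output overshoot 0.6 dB → GR 5.4 dB.
B: overshoot 4 dB → output overshoot 1 dB → GR 3 dB.
A reduces 2.4 dB more.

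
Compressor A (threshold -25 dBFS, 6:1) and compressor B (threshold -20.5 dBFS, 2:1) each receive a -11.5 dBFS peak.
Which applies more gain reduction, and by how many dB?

A: 13.5 dB over, compressed to 2.25 dB over, so 11.25 dB of GR.
B: 9 dB over, compressed to 4.5 dB over, so 4.5 dB of GR.
A reduces 6.75 dB more.

A, by 6.75 dB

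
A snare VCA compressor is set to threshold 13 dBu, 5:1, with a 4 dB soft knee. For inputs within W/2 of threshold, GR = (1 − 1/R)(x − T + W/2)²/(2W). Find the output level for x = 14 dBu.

13.1 dBu

x − T + W/2 = 14 − 13 + 2 = 3.
GR = (1 − 1/5) × 3² / 8 = 0.8 × 9 / 8 = 0.9 dB.
Output = 14 − 0.9 = 13.1 dBu.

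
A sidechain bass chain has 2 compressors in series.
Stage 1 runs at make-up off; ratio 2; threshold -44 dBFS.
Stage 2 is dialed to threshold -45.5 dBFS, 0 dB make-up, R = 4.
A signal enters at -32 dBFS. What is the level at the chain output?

Stage 1: 12 dB above -44 dBFS, reduced 2:1 to 6 dB above → -38 dBFS.
Stage 2: overshoot 7.5 dB → 7.5/4 = 1.875 dB → -43.625 dBFS.

-43.625 dBFS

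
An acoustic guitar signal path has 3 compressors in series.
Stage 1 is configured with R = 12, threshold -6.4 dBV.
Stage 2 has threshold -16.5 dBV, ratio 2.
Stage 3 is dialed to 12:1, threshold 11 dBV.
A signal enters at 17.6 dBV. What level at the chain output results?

Stage 1: 17.6 dBV is 24 dB over -6.4 dBV; at 12:1 that becomes 2 dB over, giving -4.4 dBV.
Stage 2: overshoot 12.1 dB → 12.1/2 = 6.05 dB → -10.45 dBV.
Stage 3: -10.45 dBV is at or below the 11 dBV threshold — no compression; output -10.45 dBV.

-10.45 dBV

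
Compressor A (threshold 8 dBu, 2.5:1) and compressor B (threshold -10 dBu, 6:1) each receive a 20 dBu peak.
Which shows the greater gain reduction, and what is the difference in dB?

A: overshoot 12 dB → output overshoot 4.8 dB → GR 7.2 dB.
B: overshoot 30 dB → output overshoot 5 dB → GR 25 dB.
B reduces 17.8 dB more.

B, by 17.8 dB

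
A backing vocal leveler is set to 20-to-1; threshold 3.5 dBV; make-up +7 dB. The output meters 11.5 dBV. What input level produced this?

Remove make-up: 11.5 − 7 = 4.5 dBV.
That's 1 dB above the 3.5 dBV threshold.
Undo the ratio: input overshoot = 1 × 20 = 20 dB, giving input = 23.5 dBV.

23.5 dBV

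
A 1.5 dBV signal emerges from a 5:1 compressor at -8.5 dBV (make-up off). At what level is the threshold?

Let T be the threshold. Output overshoot = (input overshoot)/R, so -8.5 − T = (1.5 − T)/5.
5·(-8.5 − T) = 1.5 − T → 4·T = -42.5 − 1.5 = -44.
T = -44/4 = -11 dBV.

-11 dBV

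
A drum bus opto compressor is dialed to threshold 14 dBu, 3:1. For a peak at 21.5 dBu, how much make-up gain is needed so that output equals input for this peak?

5 dB

Overshoot 7.5 dB → 7.5/3 = 2.5 dB after compression, so the compressed level is 14 + 2.5 = 16.5 dBu.
Make-up = target − compressed = 21.5 − 16.5 = 5 dB.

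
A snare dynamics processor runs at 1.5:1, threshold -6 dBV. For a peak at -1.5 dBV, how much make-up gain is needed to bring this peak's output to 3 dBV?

6 dB

Without make-up, output = threshold + overshoot/1.5 = -6 + 3 = -3 dBV.
Gap to target: 6 dB.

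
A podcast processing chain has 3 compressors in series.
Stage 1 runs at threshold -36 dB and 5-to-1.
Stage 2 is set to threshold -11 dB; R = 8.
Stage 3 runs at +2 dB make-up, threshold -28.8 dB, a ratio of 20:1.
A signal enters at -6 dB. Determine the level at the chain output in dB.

-28 dB

Stage 1: 30 dB above -36 dB, reduced 5:1 to 6 dB above → -30 dB.
Stage 2: -30 dB is at or below the -11 dB threshold — no compression; output -30 dB.
Stage 3: -30 dB is at or below the -28.8 dB threshold — no compression; make-up brings it to -28 dB.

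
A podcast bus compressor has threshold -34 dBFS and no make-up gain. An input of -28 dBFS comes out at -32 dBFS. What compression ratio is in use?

3:1

Input overshoot = -28 − (-34) = 6 dB; output overshoot = -32 − (-34) = 2 dB.
Ratio = 6 / 2 = 3.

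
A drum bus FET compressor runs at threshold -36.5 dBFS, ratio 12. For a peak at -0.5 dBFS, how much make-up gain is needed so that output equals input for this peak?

The peak compresses to -36.5 + 36/12 = -33.5 dBFS.
To reach -0.5 dBFS requires -0.5 − (-33.5) = 33 dB of make-up.

33 dB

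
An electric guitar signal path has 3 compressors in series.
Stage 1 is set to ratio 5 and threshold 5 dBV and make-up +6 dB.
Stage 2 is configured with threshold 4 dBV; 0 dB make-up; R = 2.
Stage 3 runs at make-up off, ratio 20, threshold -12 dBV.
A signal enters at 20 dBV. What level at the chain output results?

Stage 1: 20 dBV is 15 dB over 5 dBV; at 5:1 that becomes 3 dB over, giving 8 dBV; +6 dB make-up → 14 dBV.
Stage 2: 14 dBV is 10 dB over 4 dBV; at 2:1 that becomes 5 dB over, giving 9 dBV.
Stage 3: 9 dBV is 21 dB over -12 dBV; at 20:1 that becomes 1.05 dB over, giving -10.95 dBV.

-10.95 dBV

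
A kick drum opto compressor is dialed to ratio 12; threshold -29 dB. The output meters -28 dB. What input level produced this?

Post-compression overshoot = -28 − (-29) = 1 dB.
Input overshoot = R × output overshoot = 12 dB → input = -29 + 12 = -17 dB.

-17 dB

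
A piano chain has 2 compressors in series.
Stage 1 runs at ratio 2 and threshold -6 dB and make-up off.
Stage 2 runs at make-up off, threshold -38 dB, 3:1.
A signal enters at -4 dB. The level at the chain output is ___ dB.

Stage 1: -4 dB is 2 dB over -6 dB; at 2:1 that becomes 1 dB over, giving -5 dB.
Stage 2: 33 dB above -38 dB, reduced 3:1 to 11 dB above → -27 dB.

-27 dB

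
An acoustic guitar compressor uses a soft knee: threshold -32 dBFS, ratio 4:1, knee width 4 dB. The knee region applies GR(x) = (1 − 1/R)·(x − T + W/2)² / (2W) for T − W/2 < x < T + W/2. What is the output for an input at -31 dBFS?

x − T + W/2 = -31 − (-32) + 2 = 3.
GR = (1 − 1/4) × 3² / 8 = 0.75 × 9 / 8 = 0.84375 dB.
Output = -31 − 0.84375 = -31.84375 dBFS.

-31.84375 dBFS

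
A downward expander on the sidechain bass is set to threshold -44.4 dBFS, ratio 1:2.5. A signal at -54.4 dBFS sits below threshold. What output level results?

Undershoot = (-44.4) − (-54.4) = 10 dB.
At 1:2.5, that expands to 25 dB under threshold.
Output = -44.4 − 25 = -69.4 dBFS.

-69.4 dBFS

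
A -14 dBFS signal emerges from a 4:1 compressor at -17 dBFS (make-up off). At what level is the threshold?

Let T be the threshold. Output overshoot = (input overshoot)/R, so -17 − T = (-14 − T)/4.
4·(-17 − T) = -14 − T → 3·T = -68 − (-14) = -54.
T = -54/3 = -18 dBFS.

-18 dBFS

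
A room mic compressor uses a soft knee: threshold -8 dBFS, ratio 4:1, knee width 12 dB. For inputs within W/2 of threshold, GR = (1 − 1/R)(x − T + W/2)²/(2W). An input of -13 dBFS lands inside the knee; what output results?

x − T + W/2 = -13 − (-8) + 6 = 1.
GR = (1 − 1/4) × 1² / 24 = 0.75 × 1 / 24 = 0.03125 dB.
Output = -13 − 0.03125 = -13.03125 dBFS.

-13.03125 dBFS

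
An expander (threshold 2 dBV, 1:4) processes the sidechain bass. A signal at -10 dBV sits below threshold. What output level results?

Below threshold, a 1:4 expander applies gain = (4−1)×(T − x) of attenuation.
(4−1) × 12 = 36 dB, so output = -10 − 36 = -46 dBV.

-46 dBV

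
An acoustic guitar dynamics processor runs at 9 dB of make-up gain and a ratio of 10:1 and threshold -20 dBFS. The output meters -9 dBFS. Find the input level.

0 dBFS

Before make-up, the level was -9 − 9 = -18 dBFS.
Post-compression overshoot = -18 − (-20) = 2 dB.
Input overshoot = R × output overshoot = 20 dB → input = -20 + 20 = 0 dBFS.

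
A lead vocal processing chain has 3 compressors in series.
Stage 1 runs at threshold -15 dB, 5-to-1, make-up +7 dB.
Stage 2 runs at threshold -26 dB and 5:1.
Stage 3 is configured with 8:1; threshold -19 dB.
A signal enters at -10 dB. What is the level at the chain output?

-22.2 dB

Stage 1: 5 dB above -15 dB, reduced 5:1 to 1 dB above → -14 dB; +7 dB make-up → -7 dB.
Stage 2: 19 dB above -26 dB, reduced 5:1 to 3.8 dB above → -22.2 dB.
Stage 3: -22.2 dB is at or below the -19 dB threshold — no compression; output -22.2 dB.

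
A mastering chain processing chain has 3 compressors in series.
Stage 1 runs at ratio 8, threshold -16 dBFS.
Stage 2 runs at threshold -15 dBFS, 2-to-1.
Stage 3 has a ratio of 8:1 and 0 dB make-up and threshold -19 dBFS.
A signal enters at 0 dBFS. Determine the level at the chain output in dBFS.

-18.4375 dBFS

Stage 1: 0 dBFS is 16 dB over -16 dBFS; at 8:1 that becomes 2 dB over, giving -14 dBFS.
Stage 2: -14 dBFS is 1 dB over -15 dBFS; at 2:1 that becomes 0.5 dB over, giving -14.5 dBFS.
Stage 3: -14.5 dBFS is 4.5 dB over -19 dBFS; at 8:1 that becomes 0.5625 dB over, giving -18.4375 dBFS.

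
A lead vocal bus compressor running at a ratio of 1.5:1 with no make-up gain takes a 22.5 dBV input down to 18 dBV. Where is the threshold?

9 dBV

Input is 13.5 dB above T (since output overshoot × R = input overshoot: (18 − T)·1.5 = 22.5 − T gives T = 9 dBV).
Check: 9 + (22.5 − 9)/1.5 = 9 + 9 = 18 dBV. ✓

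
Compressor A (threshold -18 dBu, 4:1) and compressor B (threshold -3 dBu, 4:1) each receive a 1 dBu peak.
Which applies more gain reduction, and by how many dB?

A, by 11.25 dB

A: 19 dB over, compressed to 4.75 dB over, so 14.25 dB of GR.
B: 4 dB over, compressed to 1 dB over, so 3 dB of GR.
A reduces 11.25 dB more.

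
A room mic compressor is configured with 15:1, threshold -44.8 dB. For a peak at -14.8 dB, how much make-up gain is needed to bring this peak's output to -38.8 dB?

Overshoot 30 dB → 30/15 = 2 dB after compression, so the compressed level is -44.8 + 2 = -42.8 dB.
Make-up = target − compressed = -38.8 − (-42.8) = 4 dB.

4 dB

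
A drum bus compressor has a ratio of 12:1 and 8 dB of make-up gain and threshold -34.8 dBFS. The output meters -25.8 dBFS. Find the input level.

Remove make-up: -25.8 − 8 = -33.8 dBFS.
That's 1 dB above the -34.8 dBFS threshold.
Input overshoot = R × output overshoot = 12 dB → input = -34.8 + 12 = -22.8 dBFS.

-22.8 dBFS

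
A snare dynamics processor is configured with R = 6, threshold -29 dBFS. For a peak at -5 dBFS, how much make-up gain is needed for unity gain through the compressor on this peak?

The peak compresses to -29 + 24/6 = -25 dBFS.
To reach -5 dBFS requires -5 − (-25) = 20 dB of make-up.

20 dB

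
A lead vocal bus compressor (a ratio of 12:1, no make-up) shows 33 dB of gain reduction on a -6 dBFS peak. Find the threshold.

Input is 36 dB above T (since output overshoot × R = input overshoot: (-39 − T)·12 = -6 − T gives T = -42 dBFS).
Check: -42 + (-6 − (-42))/12 = -42 + 3 = -39 dBFS. ✓

-42 dBFS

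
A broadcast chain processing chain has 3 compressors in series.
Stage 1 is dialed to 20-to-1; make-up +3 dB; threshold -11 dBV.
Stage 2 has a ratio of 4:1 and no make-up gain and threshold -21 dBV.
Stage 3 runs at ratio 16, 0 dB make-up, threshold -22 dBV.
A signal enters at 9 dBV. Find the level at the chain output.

Stage 1: overshoot 20 dB → 20/20 = 1 dB → -10 dBV; +3 dB make-up → -7 dBV.
Stage 2: 14 dB above -21 dBV, reduced 4:1 to 3.5 dB above → -17.5 dBV.
Stage 3: -17.5 dBV is 4.5 dB over -22 dBV; at 16:1 that becomes 0.28125 dB over, giving -21.71875 dBV.

-21.71875 dBV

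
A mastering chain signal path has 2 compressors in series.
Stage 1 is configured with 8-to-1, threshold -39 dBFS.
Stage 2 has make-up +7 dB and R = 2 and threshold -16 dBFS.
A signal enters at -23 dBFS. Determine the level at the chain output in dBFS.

Stage 1: -23 dBFS is 16 dB over -39 dBFS; at 8:1 that becomes 2 dB over, giving -37 dBFS.
Stage 2: below threshold (-37 ≤ -16); passes unchanged; make-up brings it to -30 dBFS.

-30 dBFS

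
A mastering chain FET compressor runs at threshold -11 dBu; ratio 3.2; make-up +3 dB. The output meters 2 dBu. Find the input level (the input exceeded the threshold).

Before make-up, the level was 2 − 3 = -1 dBu.
That's 10 dB above the -11 dBu threshold.
Undo the ratio: input overshoot = 10 × 3.2 = 32 dB, giving input = 21 dBu.

21 dBu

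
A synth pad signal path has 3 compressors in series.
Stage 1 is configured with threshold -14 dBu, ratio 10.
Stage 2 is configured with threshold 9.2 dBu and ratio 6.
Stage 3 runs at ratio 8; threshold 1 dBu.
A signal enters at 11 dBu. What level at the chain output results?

-11.5 dBu

Stage 1: 11 dBu is 25 dB over -14 dBu; at 10:1 that becomes 2.5 dB over, giving -11.5 dBu.
Stage 2: -11.5 dBu ≤ 9.2 dBu, so stage 2 doesn't engage; output -11.5 dBu.
Stage 3: below threshold (-11.5 ≤ 1); passes unchanged; output -11.5 dBu.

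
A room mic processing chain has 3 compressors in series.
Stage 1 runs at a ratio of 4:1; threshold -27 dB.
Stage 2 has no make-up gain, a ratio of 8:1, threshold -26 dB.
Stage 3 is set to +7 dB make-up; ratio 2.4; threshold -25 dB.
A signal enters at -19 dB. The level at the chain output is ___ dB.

-18.875 dB

Stage 1: 8 dB above -27 dB, reduced 4:1 to 2 dB above → -25 dB.
Stage 2: overshoot 1 dB → 1/8 = 0.125 dB → -25.875 dB.
Stage 3: below threshold (-25.875 ≤ -25); passes unchanged; make-up brings it to -18.875 dB.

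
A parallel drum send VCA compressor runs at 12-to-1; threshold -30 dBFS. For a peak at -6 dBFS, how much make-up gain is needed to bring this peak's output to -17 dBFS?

The peak compresses to -30 + 24/12 = -28 dBFS.
To reach -17 dBFS requires -17 − (-28) = 11 dB of make-up.

11 dB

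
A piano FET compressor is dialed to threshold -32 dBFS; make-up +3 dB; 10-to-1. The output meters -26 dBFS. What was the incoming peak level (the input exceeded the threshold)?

-2 dBFS

Stripping the +3 dB make-up gives -29 dBFS at the gain stage.
The compressed level sits -29 − (-32) = 3 dB over threshold.
Input overshoot = R × output overshoot = 30 dB → input = -32 + 30 = -2 dBFS.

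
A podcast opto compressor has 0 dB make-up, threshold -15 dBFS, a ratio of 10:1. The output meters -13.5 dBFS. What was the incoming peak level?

Post-compression overshoot = -13.5 − (-15) = 1.5 dB.
Undo the ratio: input overshoot = 1.5 × 10 = 15 dB, giving input = 0 dBFS.

0 dBFS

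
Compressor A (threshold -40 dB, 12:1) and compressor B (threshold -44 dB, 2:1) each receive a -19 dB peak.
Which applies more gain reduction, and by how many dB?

A, by 6.75 dB

A: 21 dB over, compressed to 1.75 dB over, so 19.25 dB of GR.
B: 25 dB over, compressed to 12.5 dB over, so 12.5 dB of GR.
A reduces 6.75 dB more.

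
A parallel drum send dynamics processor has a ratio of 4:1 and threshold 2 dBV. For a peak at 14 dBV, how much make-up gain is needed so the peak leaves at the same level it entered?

9 dB

Without make-up, output = threshold + overshoot/4 = 2 + 3 = 5 dBV.
Gap to target: 9 dB.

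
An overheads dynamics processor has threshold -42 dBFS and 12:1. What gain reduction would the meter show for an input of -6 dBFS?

The signal is 36 dB above threshold.
At 12:1, output sits 36/12 = 3 dB above threshold.
GR = overshoot in − overshoot out = 36 − 3 = 33 dB.

33 dB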